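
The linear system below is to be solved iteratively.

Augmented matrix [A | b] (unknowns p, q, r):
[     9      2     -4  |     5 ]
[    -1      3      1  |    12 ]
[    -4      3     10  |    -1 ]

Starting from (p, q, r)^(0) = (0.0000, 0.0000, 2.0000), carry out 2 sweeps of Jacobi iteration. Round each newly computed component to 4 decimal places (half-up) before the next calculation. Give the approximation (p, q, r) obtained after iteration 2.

(-0.2296, 4.5148, -0.5222)

Iteration 1:
  p = (5 - (2)·0.0000 - (-4)·2.0000) / (9) = 1.4444
  q = (12 - (-1)·0.0000 - (1)·2.0000) / (3) = 3.3333
  r = (-1 - (-4)·0.0000 - (3)·0.0000) / (10) = -0.1000
Iteration 2:
  p = (5 - (2)·3.3333 - (-4)·-0.1000) / (9) = -0.2296
  q = (12 - (-1)·1.4444 - (1)·-0.1000) / (3) = 4.5148
  r = (-1 - (-4)·1.4444 - (3)·3.3333) / (10) = -0.5222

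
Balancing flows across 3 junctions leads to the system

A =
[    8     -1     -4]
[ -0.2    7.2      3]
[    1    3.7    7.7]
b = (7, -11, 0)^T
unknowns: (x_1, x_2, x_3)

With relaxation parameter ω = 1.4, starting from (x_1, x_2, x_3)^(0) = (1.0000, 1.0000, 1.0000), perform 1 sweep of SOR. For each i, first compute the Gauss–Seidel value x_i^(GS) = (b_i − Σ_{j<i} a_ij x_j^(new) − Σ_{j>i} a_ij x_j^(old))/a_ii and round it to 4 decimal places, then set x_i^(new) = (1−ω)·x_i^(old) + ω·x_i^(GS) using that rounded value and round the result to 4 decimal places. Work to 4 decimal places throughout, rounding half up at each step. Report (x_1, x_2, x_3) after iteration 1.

(1.7000, -3.0561, 1.3468)

Iteration 1:
  x_1: GS value = (7 - (-1)·1.0000 - (-4)·1.0000) / (8) = 1.5000;  x_1 ← (1−ω)·1.0000 + ω·1.5000 = 1.7000
  x_2: GS value = (-11 - (-0.2)·1.7000 - (3)·1.0000) / (7.2) = -1.8972;  x_2 ← (1−ω)·1.0000 + ω·-1.8972 = -3.0561
  x_3: GS value = (0 - (1)·1.7000 - (3.7)·-3.0561) / (7.7) = 1.2477;  x_3 ← (1−ω)·1.0000 + ω·1.2477 = 1.3468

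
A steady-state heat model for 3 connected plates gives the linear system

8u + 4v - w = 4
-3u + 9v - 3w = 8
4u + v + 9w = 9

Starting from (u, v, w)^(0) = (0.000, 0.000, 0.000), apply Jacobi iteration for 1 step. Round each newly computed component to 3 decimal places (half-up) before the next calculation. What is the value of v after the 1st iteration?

Iteration 1:
  u = (4 - (4)·0.000 - (-1)·0.000) / (8) = 0.500
  v = (8 - (-3)·0.000 - (-3)·0.000) / (9) = 0.889
  w = (9 - (4)·0.000 - (1)·0.000) / (9) = 1.000

0.889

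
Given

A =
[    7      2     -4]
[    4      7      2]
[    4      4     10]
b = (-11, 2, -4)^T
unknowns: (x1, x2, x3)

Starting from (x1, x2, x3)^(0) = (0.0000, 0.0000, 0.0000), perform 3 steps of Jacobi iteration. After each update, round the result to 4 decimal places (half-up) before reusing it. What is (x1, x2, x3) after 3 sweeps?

(-1.8769, 1.3283, -0.1665)

Iteration 1:
  x1 = (-11 - (2)·0.0000 - (-4)·0.0000) / (7) = -1.5714
  x2 = (2 - (4)·0.0000 - (2)·0.0000) / (7) = 0.2857
  x3 = (-4 - (4)·0.0000 - (4)·0.0000) / (10) = -0.4000
Iteration 2:
  x1 = (-11 - (2)·0.2857 - (-4)·-0.4000) / (7) = -1.8816
  x2 = (2 - (4)·-1.5714 - (2)·-0.4000) / (7) = 1.2979
  x3 = (-4 - (4)·-1.5714 - (4)·0.2857) / (10) = 0.1143
Iteration 3:
  x1 = (-11 - (2)·1.2979 - (-4)·0.1143) / (7) = -1.8769
  x2 = (2 - (4)·-1.8816 - (2)·0.1143) / (7) = 1.3283
  x3 = (-4 - (4)·-1.8816 - (4)·1.2979) / (10) = -0.1665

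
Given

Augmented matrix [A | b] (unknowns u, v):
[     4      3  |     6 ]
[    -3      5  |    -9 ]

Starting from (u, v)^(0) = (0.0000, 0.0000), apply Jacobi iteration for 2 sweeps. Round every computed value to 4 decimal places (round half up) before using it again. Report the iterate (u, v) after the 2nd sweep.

Iteration 1:
  u = (6 - (3)·0.0000) / (4) = 1.5000
  v = (-9 - (-3)·0.0000) / (5) = -1.8000
Iteration 2:
  u = (6 - (3)·-1.8000) / (4) = 2.8500
  v = (-9 - (-3)·1.5000) / (5) = -0.9000

(2.8500, -0.9000)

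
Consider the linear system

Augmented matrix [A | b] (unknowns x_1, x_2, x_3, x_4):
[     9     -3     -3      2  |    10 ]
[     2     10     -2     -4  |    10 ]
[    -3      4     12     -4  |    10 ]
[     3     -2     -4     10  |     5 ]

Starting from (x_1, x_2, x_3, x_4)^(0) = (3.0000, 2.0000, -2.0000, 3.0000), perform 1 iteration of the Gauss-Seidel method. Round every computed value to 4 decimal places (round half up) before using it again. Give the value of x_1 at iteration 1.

0.4444

Iteration 1:
  x_1 = (10 - (-3)·2.0000 - (-3)·-2.0000 - (2)·3.0000) / (9) = 0.4444
  x_2 = (10 - (2)·0.4444 - (-2)·-2.0000 - (-4)·3.0000) / (10) = 1.7111
  x_3 = (10 - (-3)·0.4444 - (4)·1.7111 - (-4)·3.0000) / (12) = 1.3741
  x_4 = (5 - (3)·0.4444 - (-2)·1.7111 - (-4)·1.3741) / (10) = 1.2585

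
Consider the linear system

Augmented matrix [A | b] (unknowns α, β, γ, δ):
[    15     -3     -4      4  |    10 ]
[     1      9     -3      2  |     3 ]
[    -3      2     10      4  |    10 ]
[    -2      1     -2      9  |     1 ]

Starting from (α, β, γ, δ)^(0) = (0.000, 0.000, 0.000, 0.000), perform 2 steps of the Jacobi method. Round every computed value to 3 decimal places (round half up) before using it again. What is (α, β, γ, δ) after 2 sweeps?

Iteration 1:
  α = (10 - (-3)·0.000 - (-4)·0.000 - (4)·0.000) / (15) = 0.667
  β = (3 - (1)·0.000 - (-3)·0.000 - (2)·0.000) / (9) = 0.333
  γ = (10 - (-3)·0.000 - (2)·0.000 - (4)·0.000) / (10) = 1.000
  δ = (1 - (-2)·0.000 - (1)·0.000 - (-2)·0.000) / (9) = 0.111
Iteration 2:
  α = (10 - (-3)·0.333 - (-4)·1.000 - (4)·0.111) / (15) = 0.970
  β = (3 - (1)·0.667 - (-3)·1.000 - (2)·0.111) / (9) = 0.568
  γ = (10 - (-3)·0.667 - (2)·0.333 - (4)·0.111) / (10) = 1.089
  δ = (1 - (-2)·0.667 - (1)·0.333 - (-2)·1.000) / (9) = 0.445

(0.970, 0.568, 1.089, 0.445)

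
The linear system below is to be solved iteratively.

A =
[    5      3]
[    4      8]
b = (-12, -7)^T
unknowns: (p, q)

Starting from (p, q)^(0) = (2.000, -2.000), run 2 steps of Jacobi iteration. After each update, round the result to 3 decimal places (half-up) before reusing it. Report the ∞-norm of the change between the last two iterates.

Iteration 1:
  p = (-12 - (3)·-2.000) / (5) = -1.200
  q = (-7 - (4)·2.000) / (8) = -1.875
Iteration 2:
  p = (-12 - (3)·-1.875) / (5) = -1.275
  q = (-7 - (4)·-1.200) / (8) = -0.275
Change: (-0.075, 1.600) → max |·| = 1.600

1.600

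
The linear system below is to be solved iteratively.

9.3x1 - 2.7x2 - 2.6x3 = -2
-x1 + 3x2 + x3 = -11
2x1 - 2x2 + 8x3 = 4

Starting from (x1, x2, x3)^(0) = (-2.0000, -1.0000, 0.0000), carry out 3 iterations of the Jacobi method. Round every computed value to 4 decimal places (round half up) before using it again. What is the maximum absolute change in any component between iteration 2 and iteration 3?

0.2654

Iteration 1:
  x1 = (-2 - (-2.7)·-1.0000 - (-2.6)·0.0000) / (9.3) = -0.5054
  x2 = (-11 - (-1)·-2.0000 - (1)·0.0000) / (3) = -4.3333
  x3 = (4 - (2)·-2.0000 - (-2)·-1.0000) / (8) = 0.7500
Iteration 2:
  x1 = (-2 - (-2.7)·-4.3333 - (-2.6)·0.7500) / (9.3) = -1.2634
  x2 = (-11 - (-1)·-0.5054 - (1)·0.7500) / (3) = -4.0851
  x3 = (4 - (2)·-0.5054 - (-2)·-4.3333) / (8) = -0.4570
Iteration 3:
  x1 = (-2 - (-2.7)·-4.0851 - (-2.6)·-0.4570) / (9.3) = -1.5288
  x2 = (-11 - (-1)·-1.2634 - (1)·-0.4570) / (3) = -3.9355
  x3 = (4 - (2)·-1.2634 - (-2)·-4.0851) / (8) = -0.2054
Change: (-0.2654, 0.1496, 0.2516) → max |·| = 0.2654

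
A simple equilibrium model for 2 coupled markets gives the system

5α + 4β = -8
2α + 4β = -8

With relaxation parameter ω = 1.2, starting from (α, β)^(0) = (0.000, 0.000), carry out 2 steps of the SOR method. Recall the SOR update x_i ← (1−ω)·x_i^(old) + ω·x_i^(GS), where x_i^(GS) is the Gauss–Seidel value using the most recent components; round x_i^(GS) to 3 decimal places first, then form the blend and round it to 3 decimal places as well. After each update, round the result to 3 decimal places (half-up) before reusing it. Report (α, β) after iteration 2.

(-0.338, -1.948)

Iteration 1:
  α: GS value = (-8 - (4)·0.000) / (5) = -1.600;  α ← (1−ω)·0.000 + ω·-1.600 = -1.920
  β: GS value = (-8 - (2)·-1.920) / (4) = -1.040;  β ← (1−ω)·0.000 + ω·-1.040 = -1.248
Iteration 2:
  α: GS value = (-8 - (4)·-1.248) / (5) = -0.602;  α ← (1−ω)·-1.920 + ω·-0.602 = -0.338
  β: GS value = (-8 - (2)·-0.338) / (4) = -1.831;  β ← (1−ω)·-1.248 + ω·-1.831 = -1.948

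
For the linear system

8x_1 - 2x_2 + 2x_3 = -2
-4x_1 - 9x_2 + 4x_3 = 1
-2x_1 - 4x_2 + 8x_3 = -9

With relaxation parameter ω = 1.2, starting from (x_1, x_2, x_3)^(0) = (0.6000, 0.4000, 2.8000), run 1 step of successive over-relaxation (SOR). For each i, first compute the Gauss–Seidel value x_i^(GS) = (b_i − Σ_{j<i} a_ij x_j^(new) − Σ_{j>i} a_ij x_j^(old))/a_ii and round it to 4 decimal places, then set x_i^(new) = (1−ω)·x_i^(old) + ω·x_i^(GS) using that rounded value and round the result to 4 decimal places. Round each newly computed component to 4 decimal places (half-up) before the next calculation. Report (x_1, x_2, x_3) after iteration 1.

(-1.1400, 1.8880, -1.1192)

Iteration 1:
  x_1: GS value = (-2 - (-2)·0.4000 - (2)·2.8000) / (8) = -0.8500;  x_1 ← (1−ω)·0.6000 + ω·-0.8500 = -1.1400
  x_2: GS value = (1 - (-4)·-1.1400 - (4)·2.8000) / (-9) = 1.6400;  x_2 ← (1−ω)·0.4000 + ω·1.6400 = 1.8880
  x_3: GS value = (-9 - (-2)·-1.1400 - (-4)·1.8880) / (8) = -0.4660;  x_3 ← (1−ω)·2.8000 + ω·-0.4660 = -1.1192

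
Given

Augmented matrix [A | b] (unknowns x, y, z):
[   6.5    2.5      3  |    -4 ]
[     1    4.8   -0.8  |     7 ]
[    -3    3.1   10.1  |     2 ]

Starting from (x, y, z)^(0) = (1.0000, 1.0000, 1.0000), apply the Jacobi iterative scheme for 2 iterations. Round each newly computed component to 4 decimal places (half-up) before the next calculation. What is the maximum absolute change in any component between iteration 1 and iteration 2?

Iteration 1:
  x = (-4 - (2.5)·1.0000 - (3)·1.0000) / (6.5) = -1.4615
  y = (7 - (1)·1.0000 - (-0.8)·1.0000) / (4.8) = 1.4167
  z = (2 - (-3)·1.0000 - (3.1)·1.0000) / (10.1) = 0.1881
Iteration 2:
  x = (-4 - (2.5)·1.4167 - (3)·0.1881) / (6.5) = -1.2471
  y = (7 - (1)·-1.4615 - (-0.8)·0.1881) / (4.8) = 1.7942
  z = (2 - (-3)·-1.4615 - (3.1)·1.4167) / (10.1) = -0.6709
Change: (0.2144, 0.3775, -0.8590) → max |·| = 0.8590

0.8590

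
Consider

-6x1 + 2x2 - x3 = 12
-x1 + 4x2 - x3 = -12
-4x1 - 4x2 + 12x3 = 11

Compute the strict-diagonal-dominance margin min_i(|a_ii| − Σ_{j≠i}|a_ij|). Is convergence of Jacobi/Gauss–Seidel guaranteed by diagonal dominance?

2

row 1: |-6| − (2+1) = 3
row 2: |4| − (1+1) = 2
row 3: |12| − (4+4) = 4
minimum over rows = 2 → strictly diagonally dominant (convergence guaranteed)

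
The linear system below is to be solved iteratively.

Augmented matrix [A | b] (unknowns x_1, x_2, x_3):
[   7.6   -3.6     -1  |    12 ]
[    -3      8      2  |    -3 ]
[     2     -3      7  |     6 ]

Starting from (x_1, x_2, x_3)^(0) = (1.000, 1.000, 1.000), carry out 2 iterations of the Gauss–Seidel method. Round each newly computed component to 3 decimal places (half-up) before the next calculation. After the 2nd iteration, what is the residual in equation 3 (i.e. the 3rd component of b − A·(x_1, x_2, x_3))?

Iteration 1:
  x_1 = (12 - (-3.6)·1.000 - (-1)·1.000) / (7.6) = 2.184
  x_2 = (-3 - (-3)·2.184 - (2)·1.000) / (8) = 0.194
  x_3 = (6 - (2)·2.184 - (-3)·0.194) / (7) = 0.316
Iteration 2:
  x_1 = (12 - (-3.6)·0.194 - (-1)·0.316) / (7.6) = 1.712
  x_2 = (-3 - (-3)·1.712 - (2)·0.316) / (8) = 0.188
  x_3 = (6 - (2)·1.712 - (-3)·0.188) / (7) = 0.449
Residual b − A·x = (0.115, -0.266, -0.003)

-0.003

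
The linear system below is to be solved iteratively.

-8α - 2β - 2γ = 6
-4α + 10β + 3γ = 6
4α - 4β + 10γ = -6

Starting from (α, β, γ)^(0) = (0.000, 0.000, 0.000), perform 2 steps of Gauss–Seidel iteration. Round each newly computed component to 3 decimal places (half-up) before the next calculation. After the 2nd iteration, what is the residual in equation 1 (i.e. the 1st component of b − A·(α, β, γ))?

Iteration 1:
  α = (6 - (-2)·0.000 - (-2)·0.000) / (-8) = -0.750
  β = (6 - (-4)·-0.750 - (3)·0.000) / (10) = 0.300
  γ = (-6 - (4)·-0.750 - (-4)·0.300) / (10) = -0.180
Iteration 2:
  α = (6 - (-2)·0.300 - (-2)·-0.180) / (-8) = -0.780
  β = (6 - (-4)·-0.780 - (3)·-0.180) / (10) = 0.342
  γ = (-6 - (4)·-0.780 - (-4)·0.342) / (10) = -0.151
Residual b − A·x = (0.142, -0.087, -0.002)

0.142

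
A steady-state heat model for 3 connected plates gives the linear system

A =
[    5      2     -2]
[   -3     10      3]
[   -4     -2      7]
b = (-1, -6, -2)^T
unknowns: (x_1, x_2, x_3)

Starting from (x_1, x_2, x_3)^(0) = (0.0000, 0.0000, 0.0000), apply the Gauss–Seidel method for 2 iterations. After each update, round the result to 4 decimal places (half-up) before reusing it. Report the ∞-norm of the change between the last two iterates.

Iteration 1:
  x_1 = (-1 - (2)·0.0000 - (-2)·0.0000) / (5) = -0.2000
  x_2 = (-6 - (-3)·-0.2000 - (3)·0.0000) / (10) = -0.6600
  x_3 = (-2 - (-4)·-0.2000 - (-2)·-0.6600) / (7) = -0.5886
Iteration 2:
  x_1 = (-1 - (2)·-0.6600 - (-2)·-0.5886) / (5) = -0.1714
  x_2 = (-6 - (-3)·-0.1714 - (3)·-0.5886) / (10) = -0.4748
  x_3 = (-2 - (-4)·-0.1714 - (-2)·-0.4748) / (7) = -0.5193
Change: (0.0286, 0.1852, 0.0693) → max |·| = 0.1852

0.1852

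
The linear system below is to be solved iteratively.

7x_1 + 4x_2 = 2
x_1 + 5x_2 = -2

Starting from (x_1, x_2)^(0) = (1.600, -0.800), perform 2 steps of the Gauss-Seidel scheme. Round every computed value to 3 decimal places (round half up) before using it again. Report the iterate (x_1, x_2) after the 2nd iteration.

Iteration 1:
  x_1 = (2 - (4)·-0.800) / (7) = 0.743
  x_2 = (-2 - (1)·0.743) / (5) = -0.549
Iteration 2:
  x_1 = (2 - (4)·-0.549) / (7) = 0.599
  x_2 = (-2 - (1)·0.599) / (5) = -0.520

(0.599, -0.520)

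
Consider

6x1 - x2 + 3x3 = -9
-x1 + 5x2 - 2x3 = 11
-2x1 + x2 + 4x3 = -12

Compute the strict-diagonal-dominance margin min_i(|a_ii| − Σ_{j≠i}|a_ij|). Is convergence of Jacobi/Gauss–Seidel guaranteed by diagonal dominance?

1

row 1: |6| − (1+3) = 2
row 2: |5| − (1+2) = 2
row 3: |4| − (2+1) = 1
minimum over rows = 1 → strictly diagonally dominant (convergence guaranteed)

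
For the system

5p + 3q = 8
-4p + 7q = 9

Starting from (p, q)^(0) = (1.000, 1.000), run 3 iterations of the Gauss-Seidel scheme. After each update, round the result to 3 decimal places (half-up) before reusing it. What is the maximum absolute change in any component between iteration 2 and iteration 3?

Iteration 1:
  p = (8 - (3)·1.000) / (5) = 1.000
  q = (9 - (-4)·1.000) / (7) = 1.857
Iteration 2:
  p = (8 - (3)·1.857) / (5) = 0.486
  q = (9 - (-4)·0.486) / (7) = 1.563
Iteration 3:
  p = (8 - (3)·1.563) / (5) = 0.662
  q = (9 - (-4)·0.662) / (7) = 1.664
Change: (0.176, 0.101) → max |·| = 0.176

0.176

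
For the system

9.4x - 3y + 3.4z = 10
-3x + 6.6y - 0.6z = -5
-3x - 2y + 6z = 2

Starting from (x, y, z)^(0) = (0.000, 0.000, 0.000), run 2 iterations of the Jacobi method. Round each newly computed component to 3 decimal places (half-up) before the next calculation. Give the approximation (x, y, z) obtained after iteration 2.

Iteration 1:
  x = (10 - (-3)·0.000 - (3.4)·0.000) / (9.4) = 1.064
  y = (-5 - (-3)·0.000 - (-0.6)·0.000) / (6.6) = -0.758
  z = (2 - (-3)·0.000 - (-2)·0.000) / (6) = 0.333
Iteration 2:
  x = (10 - (-3)·-0.758 - (3.4)·0.333) / (9.4) = 0.701
  y = (-5 - (-3)·1.064 - (-0.6)·0.333) / (6.6) = -0.244
  z = (2 - (-3)·1.064 - (-2)·-0.758) / (6) = 0.613

(0.701, -0.244, 0.613)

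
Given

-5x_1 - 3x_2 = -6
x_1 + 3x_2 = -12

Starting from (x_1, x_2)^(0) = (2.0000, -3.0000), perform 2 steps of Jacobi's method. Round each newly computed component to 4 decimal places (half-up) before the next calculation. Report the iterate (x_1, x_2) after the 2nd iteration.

Iteration 1:
  x_1 = (-6 - (-3)·-3.0000) / (-5) = 3.0000
  x_2 = (-12 - (1)·2.0000) / (3) = -4.6667
Iteration 2:
  x_1 = (-6 - (-3)·-4.6667) / (-5) = 4.0000
  x_2 = (-12 - (1)·3.0000) / (3) = -5.0000

(4.0000, -5.0000)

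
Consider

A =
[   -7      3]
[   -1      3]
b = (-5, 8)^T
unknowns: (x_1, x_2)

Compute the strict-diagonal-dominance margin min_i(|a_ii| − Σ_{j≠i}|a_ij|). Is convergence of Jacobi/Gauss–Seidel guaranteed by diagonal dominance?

2

row 1: |-7| − (3) = 4
row 2: |3| − (1) = 2
minimum over rows = 2 → strictly diagonally dominant (convergence guaranteed)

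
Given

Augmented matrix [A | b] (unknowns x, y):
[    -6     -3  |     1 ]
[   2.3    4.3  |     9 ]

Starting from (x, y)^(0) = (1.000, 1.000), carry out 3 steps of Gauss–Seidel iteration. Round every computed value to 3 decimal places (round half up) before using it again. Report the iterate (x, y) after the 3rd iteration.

(-1.586, 2.941)

Iteration 1:
  x = (1 - (-3)·1.000) / (-6) = -0.667
  y = (9 - (2.3)·-0.667) / (4.3) = 2.450
Iteration 2:
  x = (1 - (-3)·2.450) / (-6) = -1.392
  y = (9 - (2.3)·-1.392) / (4.3) = 2.838
Iteration 3:
  x = (1 - (-3)·2.838) / (-6) = -1.586
  y = (9 - (2.3)·-1.586) / (4.3) = 2.941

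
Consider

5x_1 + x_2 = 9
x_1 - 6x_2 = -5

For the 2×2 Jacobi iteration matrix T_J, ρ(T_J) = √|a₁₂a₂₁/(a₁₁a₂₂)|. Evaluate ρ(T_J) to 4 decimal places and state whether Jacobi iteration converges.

0.1826

a₁₂a₂₁/(a₁₁a₂₂) = (1)·(1) / ((5)·(-6)) = -0.033333
ρ = √|-0.033333| = √0.033333 = 0.1826
ρ < 1, so Jacobi converges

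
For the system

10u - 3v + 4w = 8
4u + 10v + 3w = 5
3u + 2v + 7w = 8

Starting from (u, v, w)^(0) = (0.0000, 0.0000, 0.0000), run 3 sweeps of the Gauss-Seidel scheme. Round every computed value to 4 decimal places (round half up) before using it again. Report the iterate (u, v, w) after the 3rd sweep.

(0.4601, 0.0490, 0.9317)

Iteration 1:
  u = (8 - (-3)·0.0000 - (4)·0.0000) / (10) = 0.8000
  v = (5 - (4)·0.8000 - (3)·0.0000) / (10) = 0.1800
  w = (8 - (3)·0.8000 - (2)·0.1800) / (7) = 0.7486
Iteration 2:
  u = (8 - (-3)·0.1800 - (4)·0.7486) / (10) = 0.5546
  v = (5 - (4)·0.5546 - (3)·0.7486) / (10) = 0.0536
  w = (8 - (3)·0.5546 - (2)·0.0536) / (7) = 0.8899
Iteration 3:
  u = (8 - (-3)·0.0536 - (4)·0.8899) / (10) = 0.4601
  v = (5 - (4)·0.4601 - (3)·0.8899) / (10) = 0.0490
  w = (8 - (3)·0.4601 - (2)·0.0490) / (7) = 0.9317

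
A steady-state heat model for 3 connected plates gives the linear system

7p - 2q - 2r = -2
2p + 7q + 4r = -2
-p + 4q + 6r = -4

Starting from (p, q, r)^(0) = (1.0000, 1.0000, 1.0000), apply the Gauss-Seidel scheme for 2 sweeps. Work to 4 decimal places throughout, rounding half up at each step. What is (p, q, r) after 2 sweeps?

(-0.5520, -0.1319, -0.6707)

Iteration 1:
  p = (-2 - (-2)·1.0000 - (-2)·1.0000) / (7) = 0.2857
  q = (-2 - (2)·0.2857 - (4)·1.0000) / (7) = -0.9388
  r = (-4 - (-1)·0.2857 - (4)·-0.9388) / (6) = 0.0068
Iteration 2:
  p = (-2 - (-2)·-0.9388 - (-2)·0.0068) / (7) = -0.5520
  q = (-2 - (2)·-0.5520 - (4)·0.0068) / (7) = -0.1319
  r = (-4 - (-1)·-0.5520 - (4)·-0.1319) / (6) = -0.6707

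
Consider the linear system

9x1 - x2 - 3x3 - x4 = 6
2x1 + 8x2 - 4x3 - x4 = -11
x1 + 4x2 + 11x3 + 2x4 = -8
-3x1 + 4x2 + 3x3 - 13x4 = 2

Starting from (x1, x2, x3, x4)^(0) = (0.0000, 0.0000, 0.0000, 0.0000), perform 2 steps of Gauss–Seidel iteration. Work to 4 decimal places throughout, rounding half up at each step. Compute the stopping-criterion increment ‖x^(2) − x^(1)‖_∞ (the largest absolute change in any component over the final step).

Iteration 1:
  x1 = (6 - (-1)·0.0000 - (-3)·0.0000 - (-1)·0.0000) / (9) = 0.6667
  x2 = (-11 - (2)·0.6667 - (-4)·0.0000 - (-1)·0.0000) / (8) = -1.5417
  x3 = (-8 - (1)·0.6667 - (4)·-1.5417 - (2)·0.0000) / (11) = -0.2273
  x4 = (2 - (-3)·0.6667 - (4)·-1.5417 - (3)·-0.2273) / (-13) = -0.8345
Iteration 2:
  x1 = (6 - (-1)·-1.5417 - (-3)·-0.2273 - (-1)·-0.8345) / (9) = 0.3269
  x2 = (-11 - (2)·0.3269 - (-4)·-0.2273 - (-1)·-0.8345) / (8) = -1.6747
  x3 = (-8 - (1)·0.3269 - (4)·-1.6747 - (2)·-0.8345) / (11) = 0.0037
  x4 = (2 - (-3)·0.3269 - (4)·-1.6747 - (3)·0.0037) / (-13) = -0.7437
Change: (-0.3398, -0.1330, 0.2310, 0.0908) → max |·| = 0.3398

0.3398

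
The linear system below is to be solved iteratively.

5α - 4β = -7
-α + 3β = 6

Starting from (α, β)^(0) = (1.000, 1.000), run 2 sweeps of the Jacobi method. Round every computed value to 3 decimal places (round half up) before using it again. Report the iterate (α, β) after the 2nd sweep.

Iteration 1:
  α = (-7 - (-4)·1.000) / (5) = -0.600
  β = (6 - (-1)·1.000) / (3) = 2.333
Iteration 2:
  α = (-7 - (-4)·2.333) / (5) = 0.466
  β = (6 - (-1)·-0.600) / (3) = 1.800

(0.466, 1.800)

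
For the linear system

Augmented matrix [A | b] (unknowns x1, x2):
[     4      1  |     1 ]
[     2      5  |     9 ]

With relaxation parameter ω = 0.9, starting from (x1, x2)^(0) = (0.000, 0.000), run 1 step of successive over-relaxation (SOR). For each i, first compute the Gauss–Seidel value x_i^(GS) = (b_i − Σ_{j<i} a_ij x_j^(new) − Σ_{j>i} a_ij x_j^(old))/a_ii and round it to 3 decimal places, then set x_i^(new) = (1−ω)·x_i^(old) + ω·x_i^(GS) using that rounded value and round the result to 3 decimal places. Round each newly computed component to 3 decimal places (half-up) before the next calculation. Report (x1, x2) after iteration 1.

Iteration 1:
  x1: GS value = (1 - (1)·0.000) / (4) = 0.250;  x1 ← (1−ω)·0.000 + ω·0.250 = 0.225
  x2: GS value = (9 - (2)·0.225) / (5) = 1.710;  x2 ← (1−ω)·0.000 + ω·1.710 = 1.539

(0.225, 1.539)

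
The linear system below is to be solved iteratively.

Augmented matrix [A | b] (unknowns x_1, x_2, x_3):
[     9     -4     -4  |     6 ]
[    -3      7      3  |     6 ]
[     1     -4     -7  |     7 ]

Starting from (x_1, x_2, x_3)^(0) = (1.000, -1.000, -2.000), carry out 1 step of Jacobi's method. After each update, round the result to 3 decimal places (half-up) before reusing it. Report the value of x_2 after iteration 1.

2.143

Iteration 1:
  x_1 = (6 - (-4)·-1.000 - (-4)·-2.000) / (9) = -0.667
  x_2 = (6 - (-3)·1.000 - (3)·-2.000) / (7) = 2.143
  x_3 = (7 - (1)·1.000 - (-4)·-1.000) / (-7) = -0.286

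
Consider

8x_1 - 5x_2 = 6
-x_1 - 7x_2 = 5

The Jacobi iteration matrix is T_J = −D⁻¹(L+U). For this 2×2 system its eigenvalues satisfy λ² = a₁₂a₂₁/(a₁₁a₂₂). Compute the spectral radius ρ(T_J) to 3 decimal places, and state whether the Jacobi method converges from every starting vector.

0.299

a₁₂a₂₁/(a₁₁a₂₂) = (-5)·(-1) / ((8)·(-7)) = -0.089286
ρ = √|-0.089286| = √0.089286 = 0.299
ρ < 1, so Jacobi converges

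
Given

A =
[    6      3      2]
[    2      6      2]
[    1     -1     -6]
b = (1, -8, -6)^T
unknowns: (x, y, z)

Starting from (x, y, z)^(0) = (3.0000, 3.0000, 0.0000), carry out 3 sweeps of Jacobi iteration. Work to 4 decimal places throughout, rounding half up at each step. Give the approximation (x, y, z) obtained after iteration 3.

(0.3889, -2.0556, 1.3704)

Iteration 1:
  x = (1 - (3)·3.0000 - (2)·0.0000) / (6) = -1.3333
  y = (-8 - (2)·3.0000 - (2)·0.0000) / (6) = -2.3333
  z = (-6 - (1)·3.0000 - (-1)·3.0000) / (-6) = 1.0000
Iteration 2:
  x = (1 - (3)·-2.3333 - (2)·1.0000) / (6) = 1.0000
  y = (-8 - (2)·-1.3333 - (2)·1.0000) / (6) = -1.2222
  z = (-6 - (1)·-1.3333 - (-1)·-2.3333) / (-6) = 1.1667
Iteration 3:
  x = (1 - (3)·-1.2222 - (2)·1.1667) / (6) = 0.3889
  y = (-8 - (2)·1.0000 - (2)·1.1667) / (6) = -2.0556
  z = (-6 - (1)·1.0000 - (-1)·-1.2222) / (-6) = 1.3704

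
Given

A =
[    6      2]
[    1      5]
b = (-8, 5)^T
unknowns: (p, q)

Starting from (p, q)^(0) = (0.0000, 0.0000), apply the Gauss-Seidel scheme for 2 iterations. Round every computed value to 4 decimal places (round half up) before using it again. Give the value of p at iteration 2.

-1.7556

Iteration 1:
  p = (-8 - (2)·0.0000) / (6) = -1.3333
  q = (5 - (1)·-1.3333) / (5) = 1.2667
Iteration 2:
  p = (-8 - (2)·1.2667) / (6) = -1.7556
  q = (5 - (1)·-1.7556) / (5) = 1.3511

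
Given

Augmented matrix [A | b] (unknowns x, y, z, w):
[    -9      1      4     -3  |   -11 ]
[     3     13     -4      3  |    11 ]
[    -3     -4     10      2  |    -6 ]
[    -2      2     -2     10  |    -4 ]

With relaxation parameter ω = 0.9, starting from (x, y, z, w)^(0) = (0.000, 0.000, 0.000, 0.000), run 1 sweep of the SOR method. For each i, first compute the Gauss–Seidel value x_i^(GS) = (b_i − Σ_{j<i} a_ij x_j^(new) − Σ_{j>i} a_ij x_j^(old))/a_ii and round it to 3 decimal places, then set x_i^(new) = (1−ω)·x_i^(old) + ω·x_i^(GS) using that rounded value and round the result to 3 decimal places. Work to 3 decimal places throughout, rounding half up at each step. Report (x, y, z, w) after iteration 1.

(1.100, 0.533, -0.051, -0.267)

Iteration 1:
  x: GS value = (-11 - (1)·0.000 - (4)·0.000 - (-3)·0.000) / (-9) = 1.222;  x ← (1−ω)·0.000 + ω·1.222 = 1.100
  y: GS value = (11 - (3)·1.100 - (-4)·0.000 - (3)·0.000) / (13) = 0.592;  y ← (1−ω)·0.000 + ω·0.592 = 0.533
  z: GS value = (-6 - (-3)·1.100 - (-4)·0.533 - (2)·0.000) / (10) = -0.057;  z ← (1−ω)·0.000 + ω·-0.057 = -0.051
  w: GS value = (-4 - (-2)·1.100 - (2)·0.533 - (-2)·-0.051) / (10) = -0.297;  w ← (1−ω)·0.000 + ω·-0.297 = -0.267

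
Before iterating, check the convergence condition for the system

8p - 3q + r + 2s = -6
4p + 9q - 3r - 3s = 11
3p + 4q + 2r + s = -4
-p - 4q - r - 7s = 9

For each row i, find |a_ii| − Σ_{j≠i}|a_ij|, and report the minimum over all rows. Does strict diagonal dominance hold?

-6

row 1: |8| − (3+1+2) = 2
row 2: |9| − (4+3+3) = -1
row 3: |2| − (3+4+1) = -6
row 4: |-7| − (1+4+1) = 1
minimum over rows = -6 → not strictly diagonally dominant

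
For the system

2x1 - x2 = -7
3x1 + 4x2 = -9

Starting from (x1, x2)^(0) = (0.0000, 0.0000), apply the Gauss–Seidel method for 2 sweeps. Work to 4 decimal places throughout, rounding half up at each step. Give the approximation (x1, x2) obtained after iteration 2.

Iteration 1:
  x1 = (-7 - (-1)·0.0000) / (2) = -3.5000
  x2 = (-9 - (3)·-3.5000) / (4) = 0.3750
Iteration 2:
  x1 = (-7 - (-1)·0.3750) / (2) = -3.3125
  x2 = (-9 - (3)·-3.3125) / (4) = 0.2344

(-3.3125, 0.2344)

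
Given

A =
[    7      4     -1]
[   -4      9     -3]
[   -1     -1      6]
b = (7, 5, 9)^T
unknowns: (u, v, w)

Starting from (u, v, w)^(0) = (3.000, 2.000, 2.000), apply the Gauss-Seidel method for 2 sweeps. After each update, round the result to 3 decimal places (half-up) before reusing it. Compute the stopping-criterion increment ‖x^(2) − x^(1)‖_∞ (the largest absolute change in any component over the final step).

Iteration 1:
  u = (7 - (4)·2.000 - (-1)·2.000) / (7) = 0.143
  v = (5 - (-4)·0.143 - (-3)·2.000) / (9) = 1.286
  w = (9 - (-1)·0.143 - (-1)·1.286) / (6) = 1.738
Iteration 2:
  u = (7 - (4)·1.286 - (-1)·1.738) / (7) = 0.513
  v = (5 - (-4)·0.513 - (-3)·1.738) / (9) = 1.363
  w = (9 - (-1)·0.513 - (-1)·1.363) / (6) = 1.813
Change: (0.370, 0.077, 0.075) → max |·| = 0.370

0.370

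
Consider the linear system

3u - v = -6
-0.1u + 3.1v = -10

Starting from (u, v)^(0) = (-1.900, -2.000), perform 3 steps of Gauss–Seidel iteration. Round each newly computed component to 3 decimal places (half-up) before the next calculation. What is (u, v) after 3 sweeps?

Iteration 1:
  u = (-6 - (-1)·-2.000) / (3) = -2.667
  v = (-10 - (-0.1)·-2.667) / (3.1) = -3.312
Iteration 2:
  u = (-6 - (-1)·-3.312) / (3) = -3.104
  v = (-10 - (-0.1)·-3.104) / (3.1) = -3.326
Iteration 3:
  u = (-6 - (-1)·-3.326) / (3) = -3.109
  v = (-10 - (-0.1)·-3.109) / (3.1) = -3.326

(-3.109, -3.326)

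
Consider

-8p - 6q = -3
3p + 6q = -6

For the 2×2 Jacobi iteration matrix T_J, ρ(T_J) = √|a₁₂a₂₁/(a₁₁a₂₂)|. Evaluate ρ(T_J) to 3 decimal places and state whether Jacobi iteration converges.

0.612

a₁₂a₂₁/(a₁₁a₂₂) = (-6)·(3) / ((-8)·(6)) = 0.375000
ρ = √|0.375000| = √0.375000 = 0.612
ρ < 1, so Jacobi converges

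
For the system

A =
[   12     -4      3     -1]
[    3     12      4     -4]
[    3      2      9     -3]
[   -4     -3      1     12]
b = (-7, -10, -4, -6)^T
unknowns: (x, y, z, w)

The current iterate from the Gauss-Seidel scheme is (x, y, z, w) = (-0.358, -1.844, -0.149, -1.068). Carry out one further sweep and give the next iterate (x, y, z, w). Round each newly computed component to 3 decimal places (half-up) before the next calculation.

One sweep:
  x = (-7 - (-4)·-1.844 - (3)·-0.149 - (-1)·-1.068) / (12) = -1.250
  y = (-10 - (3)·-1.250 - (4)·-0.149 - (-4)·-1.068) / (12) = -0.827
  z = (-4 - (3)·-1.250 - (2)·-0.827 - (-3)·-1.068) / (9) = -0.200
  w = (-6 - (-4)·-1.250 - (-3)·-0.827 - (1)·-0.200) / (12) = -1.107

(-1.250, -0.827, -0.200, -1.107)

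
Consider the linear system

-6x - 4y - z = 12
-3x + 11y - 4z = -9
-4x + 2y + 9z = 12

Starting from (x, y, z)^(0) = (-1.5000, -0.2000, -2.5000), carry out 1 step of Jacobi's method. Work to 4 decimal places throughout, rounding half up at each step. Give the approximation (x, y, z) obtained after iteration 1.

Iteration 1:
  x = (12 - (-4)·-0.2000 - (-1)·-2.5000) / (-6) = -1.4500
  y = (-9 - (-3)·-1.5000 - (-4)·-2.5000) / (11) = -2.1364
  z = (12 - (-4)·-1.5000 - (2)·-0.2000) / (9) = 0.7111

(-1.4500, -2.1364, 0.7111)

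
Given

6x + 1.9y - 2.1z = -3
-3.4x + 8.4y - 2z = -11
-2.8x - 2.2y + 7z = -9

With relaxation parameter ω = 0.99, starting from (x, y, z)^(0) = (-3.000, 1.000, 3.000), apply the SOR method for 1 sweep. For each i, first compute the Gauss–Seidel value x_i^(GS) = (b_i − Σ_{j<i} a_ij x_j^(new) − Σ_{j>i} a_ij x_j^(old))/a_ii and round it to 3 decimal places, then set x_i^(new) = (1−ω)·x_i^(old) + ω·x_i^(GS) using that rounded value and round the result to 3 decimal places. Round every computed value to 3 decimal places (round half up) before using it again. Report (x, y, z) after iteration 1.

(0.201, -0.499, -1.318)

Iteration 1:
  x: GS value = (-3 - (1.9)·1.000 - (-2.1)·3.000) / (6) = 0.233;  x ← (1−ω)·-3.000 + ω·0.233 = 0.201
  y: GS value = (-11 - (-3.4)·0.201 - (-2)·3.000) / (8.4) = -0.514;  y ← (1−ω)·1.000 + ω·-0.514 = -0.499
  z: GS value = (-9 - (-2.8)·0.201 - (-2.2)·-0.499) / (7) = -1.362;  z ← (1−ω)·3.000 + ω·-1.362 = -1.318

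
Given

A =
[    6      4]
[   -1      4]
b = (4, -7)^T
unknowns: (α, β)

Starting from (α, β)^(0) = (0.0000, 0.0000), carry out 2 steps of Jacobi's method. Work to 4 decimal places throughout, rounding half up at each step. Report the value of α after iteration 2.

Iteration 1:
  α = (4 - (4)·0.0000) / (6) = 0.6667
  β = (-7 - (-1)·0.0000) / (4) = -1.7500
Iteration 2:
  α = (4 - (4)·-1.7500) / (6) = 1.8333
  β = (-7 - (-1)·0.6667) / (4) = -1.5833

1.8333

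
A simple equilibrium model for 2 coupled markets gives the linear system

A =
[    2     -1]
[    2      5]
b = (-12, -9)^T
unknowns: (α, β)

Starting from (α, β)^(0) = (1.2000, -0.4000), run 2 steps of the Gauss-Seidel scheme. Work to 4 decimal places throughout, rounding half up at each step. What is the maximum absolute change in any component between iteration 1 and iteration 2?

Iteration 1:
  α = (-12 - (-1)·-0.4000) / (2) = -6.2000
  β = (-9 - (2)·-6.2000) / (5) = 0.6800
Iteration 2:
  α = (-12 - (-1)·0.6800) / (2) = -5.6600
  β = (-9 - (2)·-5.6600) / (5) = 0.4640
Change: (0.5400, -0.2160) → max |·| = 0.5400

0.5400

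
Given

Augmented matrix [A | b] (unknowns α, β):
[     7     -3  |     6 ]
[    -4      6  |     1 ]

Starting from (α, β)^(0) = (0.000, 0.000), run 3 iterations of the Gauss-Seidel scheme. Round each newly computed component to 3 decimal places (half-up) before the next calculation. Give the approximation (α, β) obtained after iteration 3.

Iteration 1:
  α = (6 - (-3)·0.000) / (7) = 0.857
  β = (1 - (-4)·0.857) / (6) = 0.738
Iteration 2:
  α = (6 - (-3)·0.738) / (7) = 1.173
  β = (1 - (-4)·1.173) / (6) = 0.949
Iteration 3:
  α = (6 - (-3)·0.949) / (7) = 1.264
  β = (1 - (-4)·1.264) / (6) = 1.009

(1.264, 1.009)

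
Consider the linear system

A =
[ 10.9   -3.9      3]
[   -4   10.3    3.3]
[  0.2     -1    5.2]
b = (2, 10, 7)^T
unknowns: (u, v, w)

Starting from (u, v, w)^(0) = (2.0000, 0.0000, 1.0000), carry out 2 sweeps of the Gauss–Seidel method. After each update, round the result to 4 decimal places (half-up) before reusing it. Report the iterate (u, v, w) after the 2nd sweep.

Iteration 1:
  u = (2 - (-3.9)·0.0000 - (3)·1.0000) / (10.9) = -0.0917
  v = (10 - (-4)·-0.0917 - (3.3)·1.0000) / (10.3) = 0.6149
  w = (7 - (0.2)·-0.0917 - (-1)·0.6149) / (5.2) = 1.4679
Iteration 2:
  u = (2 - (-3.9)·0.6149 - (3)·1.4679) / (10.9) = -0.0005
  v = (10 - (-4)·-0.0005 - (3.3)·1.4679) / (10.3) = 0.5004
  w = (7 - (0.2)·-0.0005 - (-1)·0.5004) / (5.2) = 1.4424

(-0.0005, 0.5004, 1.4424)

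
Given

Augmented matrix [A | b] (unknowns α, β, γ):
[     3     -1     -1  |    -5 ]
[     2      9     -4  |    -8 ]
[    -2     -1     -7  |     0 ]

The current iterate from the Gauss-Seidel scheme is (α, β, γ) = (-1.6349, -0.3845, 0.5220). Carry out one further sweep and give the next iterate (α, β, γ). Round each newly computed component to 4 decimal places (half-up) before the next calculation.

One sweep:
  α = (-5 - (-1)·-0.3845 - (-1)·0.5220) / (3) = -1.6208
  β = (-8 - (2)·-1.6208 - (-4)·0.5220) / (9) = -0.2967
  γ = (0 - (-2)·-1.6208 - (-1)·-0.2967) / (-7) = 0.5055

(-1.6208, -0.2967, 0.5055)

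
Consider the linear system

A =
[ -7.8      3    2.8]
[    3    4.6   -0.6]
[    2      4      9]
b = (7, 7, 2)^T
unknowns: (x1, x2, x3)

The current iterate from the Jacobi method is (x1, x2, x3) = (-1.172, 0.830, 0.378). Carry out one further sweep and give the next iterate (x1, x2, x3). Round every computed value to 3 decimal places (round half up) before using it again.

One sweep:
  x1 = (7 - (3)·0.830 - (2.8)·0.378) / (-7.8) = -0.443
  x2 = (7 - (3)·-1.172 - (-0.6)·0.378) / (4.6) = 2.335
  x3 = (2 - (2)·-1.172 - (4)·0.830) / (9) = 0.114

(-0.443, 2.335, 0.114)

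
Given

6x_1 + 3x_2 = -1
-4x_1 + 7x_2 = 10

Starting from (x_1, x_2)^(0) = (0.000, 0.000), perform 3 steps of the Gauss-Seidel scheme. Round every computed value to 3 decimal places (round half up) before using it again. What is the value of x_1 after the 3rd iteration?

-0.643

Iteration 1:
  x_1 = (-1 - (3)·0.000) / (6) = -0.167
  x_2 = (10 - (-4)·-0.167) / (7) = 1.333
Iteration 2:
  x_1 = (-1 - (3)·1.333) / (6) = -0.833
  x_2 = (10 - (-4)·-0.833) / (7) = 0.953
Iteration 3:
  x_1 = (-1 - (3)·0.953) / (6) = -0.643
  x_2 = (10 - (-4)·-0.643) / (7) = 1.061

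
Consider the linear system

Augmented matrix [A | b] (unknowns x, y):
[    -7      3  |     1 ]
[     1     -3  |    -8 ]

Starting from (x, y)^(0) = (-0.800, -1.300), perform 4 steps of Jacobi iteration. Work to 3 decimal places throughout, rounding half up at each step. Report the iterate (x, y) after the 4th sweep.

(1.127, 2.967)

Iteration 1:
  x = (1 - (3)·-1.300) / (-7) = -0.700
  y = (-8 - (1)·-0.800) / (-3) = 2.400
Iteration 2:
  x = (1 - (3)·2.400) / (-7) = 0.886
  y = (-8 - (1)·-0.700) / (-3) = 2.433
Iteration 3:
  x = (1 - (3)·2.433) / (-7) = 0.900
  y = (-8 - (1)·0.886) / (-3) = 2.962
Iteration 4:
  x = (1 - (3)·2.962) / (-7) = 1.127
  y = (-8 - (1)·0.900) / (-3) = 2.967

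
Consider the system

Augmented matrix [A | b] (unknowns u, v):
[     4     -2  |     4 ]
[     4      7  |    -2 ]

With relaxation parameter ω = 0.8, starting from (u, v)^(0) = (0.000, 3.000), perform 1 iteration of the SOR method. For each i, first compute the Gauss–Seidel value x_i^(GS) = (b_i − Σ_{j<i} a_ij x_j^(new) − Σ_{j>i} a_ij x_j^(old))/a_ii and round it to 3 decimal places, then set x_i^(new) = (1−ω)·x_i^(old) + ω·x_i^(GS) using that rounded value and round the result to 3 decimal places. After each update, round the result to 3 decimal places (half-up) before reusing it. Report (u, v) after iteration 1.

Iteration 1:
  u: GS value = (4 - (-2)·3.000) / (4) = 2.500;  u ← (1−ω)·0.000 + ω·2.500 = 2.000
  v: GS value = (-2 - (4)·2.000) / (7) = -1.429;  v ← (1−ω)·3.000 + ω·-1.429 = -0.543

(2.000, -0.543)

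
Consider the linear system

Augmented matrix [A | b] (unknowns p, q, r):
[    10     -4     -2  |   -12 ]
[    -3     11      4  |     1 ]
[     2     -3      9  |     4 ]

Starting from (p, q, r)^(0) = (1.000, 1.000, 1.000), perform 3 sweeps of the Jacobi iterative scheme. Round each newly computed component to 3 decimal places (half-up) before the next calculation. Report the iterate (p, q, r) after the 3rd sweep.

(-1.194, -0.416, 0.595)

Iteration 1:
  p = (-12 - (-4)·1.000 - (-2)·1.000) / (10) = -0.600
  q = (1 - (-3)·1.000 - (4)·1.000) / (11) = 0.000
  r = (4 - (2)·1.000 - (-3)·1.000) / (9) = 0.556
Iteration 2:
  p = (-12 - (-4)·0.000 - (-2)·0.556) / (10) = -1.089
  q = (1 - (-3)·-0.600 - (4)·0.556) / (11) = -0.275
  r = (4 - (2)·-0.600 - (-3)·0.000) / (9) = 0.578
Iteration 3:
  p = (-12 - (-4)·-0.275 - (-2)·0.578) / (10) = -1.194
  q = (1 - (-3)·-1.089 - (4)·0.578) / (11) = -0.416
  r = (4 - (2)·-1.089 - (-3)·-0.275) / (9) = 0.595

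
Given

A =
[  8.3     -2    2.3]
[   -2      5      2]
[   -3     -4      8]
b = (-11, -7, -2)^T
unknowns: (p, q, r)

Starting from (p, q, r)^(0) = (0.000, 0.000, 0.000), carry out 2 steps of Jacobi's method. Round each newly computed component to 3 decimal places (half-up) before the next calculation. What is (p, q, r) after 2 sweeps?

(-1.593, -1.830, -1.447)

Iteration 1:
  p = (-11 - (-2)·0.000 - (2.3)·0.000) / (8.3) = -1.325
  q = (-7 - (-2)·0.000 - (2)·0.000) / (5) = -1.400
  r = (-2 - (-3)·0.000 - (-4)·0.000) / (8) = -0.250
Iteration 2:
  p = (-11 - (-2)·-1.400 - (2.3)·-0.250) / (8.3) = -1.593
  q = (-7 - (-2)·-1.325 - (2)·-0.250) / (5) = -1.830
  r = (-2 - (-3)·-1.325 - (-4)·-1.400) / (8) = -1.447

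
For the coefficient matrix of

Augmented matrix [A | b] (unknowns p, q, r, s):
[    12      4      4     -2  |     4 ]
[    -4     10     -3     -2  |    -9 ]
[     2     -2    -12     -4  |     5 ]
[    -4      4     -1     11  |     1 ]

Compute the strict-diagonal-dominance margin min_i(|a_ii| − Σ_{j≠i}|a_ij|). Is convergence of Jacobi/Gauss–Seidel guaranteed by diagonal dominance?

row 1: |12| − (4+4+2) = 2
row 2: |10| − (4+3+2) = 1
row 3: |-12| − (2+2+4) = 4
row 4: |11| − (4+4+1) = 2
minimum over rows = 1 → strictly diagonally dominant (convergence guaranteed)

1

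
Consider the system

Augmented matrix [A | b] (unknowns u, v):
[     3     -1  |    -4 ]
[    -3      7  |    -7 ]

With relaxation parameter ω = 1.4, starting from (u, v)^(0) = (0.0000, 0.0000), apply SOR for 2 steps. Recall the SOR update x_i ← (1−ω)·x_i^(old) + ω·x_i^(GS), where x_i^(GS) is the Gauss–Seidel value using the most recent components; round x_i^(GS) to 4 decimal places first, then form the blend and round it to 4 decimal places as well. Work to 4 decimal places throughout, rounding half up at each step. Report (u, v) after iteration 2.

Iteration 1:
  u: GS value = (-4 - (-1)·0.0000) / (3) = -1.3333;  u ← (1−ω)·0.0000 + ω·-1.3333 = -1.8666
  v: GS value = (-7 - (-3)·-1.8666) / (7) = -1.8000;  v ← (1−ω)·0.0000 + ω·-1.8000 = -2.5200
Iteration 2:
  u: GS value = (-4 - (-1)·-2.5200) / (3) = -2.1733;  u ← (1−ω)·-1.8666 + ω·-2.1733 = -2.2960
  v: GS value = (-7 - (-3)·-2.2960) / (7) = -1.9840;  v ← (1−ω)·-2.5200 + ω·-1.9840 = -1.7696

(-2.2960, -1.7696)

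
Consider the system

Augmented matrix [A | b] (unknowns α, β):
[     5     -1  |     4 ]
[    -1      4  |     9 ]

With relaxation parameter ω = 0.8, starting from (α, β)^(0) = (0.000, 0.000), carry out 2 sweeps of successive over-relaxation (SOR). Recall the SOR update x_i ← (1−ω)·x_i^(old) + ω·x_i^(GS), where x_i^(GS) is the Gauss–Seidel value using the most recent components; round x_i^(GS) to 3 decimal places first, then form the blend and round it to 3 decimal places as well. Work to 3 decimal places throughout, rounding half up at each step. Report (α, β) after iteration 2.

Iteration 1:
  α: GS value = (4 - (-1)·0.000) / (5) = 0.800;  α ← (1−ω)·0.000 + ω·0.800 = 0.640
  β: GS value = (9 - (-1)·0.640) / (4) = 2.410;  β ← (1−ω)·0.000 + ω·2.410 = 1.928
Iteration 2:
  α: GS value = (4 - (-1)·1.928) / (5) = 1.186;  α ← (1−ω)·0.640 + ω·1.186 = 1.077
  β: GS value = (9 - (-1)·1.077) / (4) = 2.519;  β ← (1−ω)·1.928 + ω·2.519 = 2.401

(1.077, 2.401)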